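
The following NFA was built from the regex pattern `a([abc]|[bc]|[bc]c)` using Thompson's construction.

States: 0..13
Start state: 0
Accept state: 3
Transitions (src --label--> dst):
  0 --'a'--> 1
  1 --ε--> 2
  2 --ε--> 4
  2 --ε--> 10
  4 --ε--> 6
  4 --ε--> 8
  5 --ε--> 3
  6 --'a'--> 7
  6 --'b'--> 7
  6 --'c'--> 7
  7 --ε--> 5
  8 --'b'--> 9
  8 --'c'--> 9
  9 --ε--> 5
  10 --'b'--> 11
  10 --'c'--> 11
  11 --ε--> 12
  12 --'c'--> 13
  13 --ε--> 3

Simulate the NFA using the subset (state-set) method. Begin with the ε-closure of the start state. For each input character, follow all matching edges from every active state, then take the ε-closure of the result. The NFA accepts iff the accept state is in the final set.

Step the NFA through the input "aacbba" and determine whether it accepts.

Answer: REJECT

Steps:
S₀ = ε-closure({0}) = {0}
'a' @ 1: {1,2,4,6,8,10}
'a' @ 2: {3,5,7}  [accepting]
'c' @ 3: {}  — state set empty
rest 'bba' ignored (set empty)
end set {} — state 3 not in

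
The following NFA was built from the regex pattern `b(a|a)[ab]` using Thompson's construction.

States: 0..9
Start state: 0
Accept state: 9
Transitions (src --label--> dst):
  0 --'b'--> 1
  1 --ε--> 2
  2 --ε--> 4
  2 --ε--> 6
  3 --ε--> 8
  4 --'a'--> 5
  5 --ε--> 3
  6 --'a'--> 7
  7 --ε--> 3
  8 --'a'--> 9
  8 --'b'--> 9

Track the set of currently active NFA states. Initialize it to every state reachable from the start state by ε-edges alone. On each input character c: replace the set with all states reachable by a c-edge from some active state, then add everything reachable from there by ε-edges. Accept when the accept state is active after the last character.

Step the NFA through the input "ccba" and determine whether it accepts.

Answer: REJECT

Trace:
initial (ε-close {0}): {0}
'c' @ 1: {}  — state set empty
rest 'cba' ignored (set empty)
final: {}; accept 9 not in set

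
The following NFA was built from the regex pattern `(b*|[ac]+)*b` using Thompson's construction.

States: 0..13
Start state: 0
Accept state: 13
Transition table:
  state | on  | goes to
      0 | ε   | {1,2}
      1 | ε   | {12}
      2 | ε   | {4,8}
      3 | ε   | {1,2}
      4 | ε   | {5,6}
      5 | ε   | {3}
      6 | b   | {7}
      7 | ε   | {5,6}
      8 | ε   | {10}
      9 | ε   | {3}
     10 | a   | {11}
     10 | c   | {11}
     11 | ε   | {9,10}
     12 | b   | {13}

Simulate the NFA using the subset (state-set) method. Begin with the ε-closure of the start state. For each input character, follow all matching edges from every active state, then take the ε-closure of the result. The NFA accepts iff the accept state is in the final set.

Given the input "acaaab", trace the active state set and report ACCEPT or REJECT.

start: ε-closure({0}) = {0,1,2,3,4,5,6,8,10,12}
'a' @ 1: {1,2,3,4,5,6,8,9,10,11,12}
'c' @ 2: {1,2,3,4,5,6,8,9,10,11,12}
'a' @ 3: {1,2,3,4,5,6,8,9,10,11,12}
'a' @ 4: {1,2,3,4,5,6,8,9,10,11,12}
'a' @ 5: {1,2,3,4,5,6,8,9,10,11,12}
'b' @ 6: {1,2,3,4,5,6,7,8,10,12,13}  [accepting]
after full input: {1,2,3,4,5,6,7,8,10,12,13}  (accept=13 in)

Answer: ACCEPT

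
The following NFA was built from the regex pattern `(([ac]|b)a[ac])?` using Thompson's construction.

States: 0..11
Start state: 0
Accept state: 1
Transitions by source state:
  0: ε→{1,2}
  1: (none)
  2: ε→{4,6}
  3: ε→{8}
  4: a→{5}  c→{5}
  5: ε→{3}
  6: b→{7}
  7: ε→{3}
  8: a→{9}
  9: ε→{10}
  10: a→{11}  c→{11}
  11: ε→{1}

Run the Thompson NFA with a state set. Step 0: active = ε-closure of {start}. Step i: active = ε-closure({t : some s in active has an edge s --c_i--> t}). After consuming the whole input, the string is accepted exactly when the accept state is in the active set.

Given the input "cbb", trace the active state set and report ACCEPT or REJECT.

S₀ = ε-closure({0}) = {0,1,2,4,6}
'c' @ 1: {3,5,8}
'b' @ 2: {}  — state set empty
rest 'b' ignored (set empty)
end set {} — state 1 not in

Answer: REJECT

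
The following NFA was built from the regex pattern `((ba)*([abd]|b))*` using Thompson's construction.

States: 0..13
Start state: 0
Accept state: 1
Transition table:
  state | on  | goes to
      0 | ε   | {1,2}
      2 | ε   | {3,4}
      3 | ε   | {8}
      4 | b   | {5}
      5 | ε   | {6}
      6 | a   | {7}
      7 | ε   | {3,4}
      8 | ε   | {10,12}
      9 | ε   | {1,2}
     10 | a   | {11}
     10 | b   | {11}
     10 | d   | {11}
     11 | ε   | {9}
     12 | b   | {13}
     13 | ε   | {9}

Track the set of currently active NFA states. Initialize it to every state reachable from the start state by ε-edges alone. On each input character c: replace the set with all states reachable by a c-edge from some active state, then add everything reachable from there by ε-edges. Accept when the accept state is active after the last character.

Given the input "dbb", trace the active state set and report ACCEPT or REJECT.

S₀ = ε-closure({0}) = {0,1,2,3,4,8,10,12}
'd' @ 1: {1,2,3,4,8,9,10,11,12}  ✓accept
'b' @ 2: {1,2,3,4,5,6,8,9,10,11,12,13}  ✓accept
'b' @ 3: {1,2,3,4,5,6,8,9,10,11,12,13}  ✓accept
end set {1,2,3,4,5,6,8,9,10,11,12,13} — state 1 in

Answer: ACCEPT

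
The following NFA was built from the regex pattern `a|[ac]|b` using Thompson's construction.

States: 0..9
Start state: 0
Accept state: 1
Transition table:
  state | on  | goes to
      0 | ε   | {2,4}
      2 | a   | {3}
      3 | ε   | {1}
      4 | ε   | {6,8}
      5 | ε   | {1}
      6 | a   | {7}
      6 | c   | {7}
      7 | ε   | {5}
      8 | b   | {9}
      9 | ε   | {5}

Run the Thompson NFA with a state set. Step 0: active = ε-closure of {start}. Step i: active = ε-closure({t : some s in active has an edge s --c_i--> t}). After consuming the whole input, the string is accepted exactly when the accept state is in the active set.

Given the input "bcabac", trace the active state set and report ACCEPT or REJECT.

Answer: REJECT

Trace:
start: ε-closure({0}) = {0,2,4,6,8}
'b' @ 1: {1,5,9}  (accept∈set)
'c' @ 2: {}  — no active states
rest 'abac' ignored (set empty)
final: {}; accept 1 not in set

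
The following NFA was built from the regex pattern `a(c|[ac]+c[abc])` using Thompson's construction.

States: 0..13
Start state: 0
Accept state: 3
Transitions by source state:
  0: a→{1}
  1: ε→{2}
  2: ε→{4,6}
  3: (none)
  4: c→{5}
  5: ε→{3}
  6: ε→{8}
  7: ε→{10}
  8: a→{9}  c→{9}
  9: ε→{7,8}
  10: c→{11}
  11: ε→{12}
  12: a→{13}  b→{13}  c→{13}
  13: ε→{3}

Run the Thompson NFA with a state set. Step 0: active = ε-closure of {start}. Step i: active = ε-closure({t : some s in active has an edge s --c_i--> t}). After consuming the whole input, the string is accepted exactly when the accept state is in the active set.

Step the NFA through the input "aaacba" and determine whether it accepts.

start: ε-closure({0}) = {0}
'a' @ 1: {1,2,4,6,8}
'a' @ 2: {7,8,9,10}
'a' @ 3: {7,8,9,10}
'c' @ 4: {7,8,9,10,11,12}
'b' @ 5: {3,13}  ✓accept
'a' @ 6: {}  — dead — no transitions
end set {} — state 3 not in

Answer: REJECT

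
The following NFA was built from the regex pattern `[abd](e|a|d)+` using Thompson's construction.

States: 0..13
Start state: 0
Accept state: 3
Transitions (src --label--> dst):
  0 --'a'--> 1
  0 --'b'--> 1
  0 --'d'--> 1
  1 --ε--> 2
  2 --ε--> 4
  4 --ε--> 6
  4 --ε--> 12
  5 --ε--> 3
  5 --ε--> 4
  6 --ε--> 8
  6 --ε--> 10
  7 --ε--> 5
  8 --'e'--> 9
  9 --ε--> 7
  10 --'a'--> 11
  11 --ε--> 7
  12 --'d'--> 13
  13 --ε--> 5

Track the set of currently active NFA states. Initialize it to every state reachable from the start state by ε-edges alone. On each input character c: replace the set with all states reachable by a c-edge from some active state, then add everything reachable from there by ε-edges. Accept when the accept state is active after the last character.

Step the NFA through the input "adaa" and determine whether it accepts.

Answer: ACCEPT

Trace:
S₀ = ε-closure({0}) = {0}
'a' @ 1: {1,2,4,6,8,10,12}
'd' @ 2: {3,4,5,6,8,10,12,13}  (accept∈set)
'a' @ 3: {3,4,5,6,7,8,10,11,12}  (accept∈set)
'a' @ 4: {3,4,5,6,7,8,10,11,12}  (accept∈set)
final: {3,4,5,6,7,8,10,11,12}; accept 3 in set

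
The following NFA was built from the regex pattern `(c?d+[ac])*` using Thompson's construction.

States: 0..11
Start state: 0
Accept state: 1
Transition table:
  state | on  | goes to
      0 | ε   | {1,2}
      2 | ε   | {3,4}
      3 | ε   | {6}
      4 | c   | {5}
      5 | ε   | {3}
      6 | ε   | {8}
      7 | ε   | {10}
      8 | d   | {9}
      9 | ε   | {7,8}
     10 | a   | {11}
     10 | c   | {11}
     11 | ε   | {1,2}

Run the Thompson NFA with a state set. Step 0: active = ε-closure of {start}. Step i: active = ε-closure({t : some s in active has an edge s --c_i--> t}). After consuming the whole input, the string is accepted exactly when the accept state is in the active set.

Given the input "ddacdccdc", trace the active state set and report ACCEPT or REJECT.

Answer: ACCEPT

Steps:
start: ε-closure({0}) = {0,1,2,3,4,6,8}
'd' @ 1: {7,8,9,10}
'd' @ 2: {7,8,9,10}
'a' @ 3: {1,2,3,4,6,8,11}  ✓accept
'c' @ 4: {3,5,6,8}
'd' @ 5: {7,8,9,10}
'c' @ 6: {1,2,3,4,6,8,11}  ✓accept
'c' @ 7: {3,5,6,8}
'd' @ 8: {7,8,9,10}
'c' @ 9: {1,2,3,4,6,8,11}  ✓accept
end set {1,2,3,4,6,8,11} — state 1 in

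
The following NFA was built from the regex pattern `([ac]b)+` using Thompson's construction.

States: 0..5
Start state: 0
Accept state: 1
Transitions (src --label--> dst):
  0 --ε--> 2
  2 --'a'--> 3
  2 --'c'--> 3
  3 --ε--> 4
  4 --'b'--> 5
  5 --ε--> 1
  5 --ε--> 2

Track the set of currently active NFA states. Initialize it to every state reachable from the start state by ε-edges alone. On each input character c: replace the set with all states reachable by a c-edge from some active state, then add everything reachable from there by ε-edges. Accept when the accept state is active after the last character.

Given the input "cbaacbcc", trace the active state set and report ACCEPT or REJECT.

Answer: REJECT

Trace:
S₀ = ε-closure({0}) = {0,2}
'c' @ 1: {3,4}
'b' @ 2: {1,2,5}  ✓accept
'a' @ 3: {3,4}
'a' @ 4: {}  — no active states
rest 'cbcc' ignored (set empty)
final: {}; accept 1 not in set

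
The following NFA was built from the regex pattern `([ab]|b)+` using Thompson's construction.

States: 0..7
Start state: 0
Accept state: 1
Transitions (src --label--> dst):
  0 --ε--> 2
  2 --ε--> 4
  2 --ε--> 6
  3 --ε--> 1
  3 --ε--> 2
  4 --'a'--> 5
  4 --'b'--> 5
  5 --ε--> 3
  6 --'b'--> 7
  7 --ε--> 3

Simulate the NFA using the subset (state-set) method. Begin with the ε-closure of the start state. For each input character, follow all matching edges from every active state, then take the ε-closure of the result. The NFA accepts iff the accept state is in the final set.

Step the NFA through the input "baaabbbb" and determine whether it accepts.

Answer: ACCEPT

Derivation:
initial (ε-close {0}): {0,2,4,6}
'b' @ 1: {1,2,3,4,5,6,7}  ✓accept
'a' @ 2: {1,2,3,4,5,6}  ✓accept
'a' @ 3: {1,2,3,4,5,6}  ✓accept
'a' @ 4: {1,2,3,4,5,6}  ✓accept
'b' @ 5: {1,2,3,4,5,6,7}  ✓accept
'b' @ 6: {1,2,3,4,5,6,7}  ✓accept
'b' @ 7: {1,2,3,4,5,6,7}  ✓accept
'b' @ 8: {1,2,3,4,5,6,7}  ✓accept
after full input: {1,2,3,4,5,6,7}  (accept=1 in)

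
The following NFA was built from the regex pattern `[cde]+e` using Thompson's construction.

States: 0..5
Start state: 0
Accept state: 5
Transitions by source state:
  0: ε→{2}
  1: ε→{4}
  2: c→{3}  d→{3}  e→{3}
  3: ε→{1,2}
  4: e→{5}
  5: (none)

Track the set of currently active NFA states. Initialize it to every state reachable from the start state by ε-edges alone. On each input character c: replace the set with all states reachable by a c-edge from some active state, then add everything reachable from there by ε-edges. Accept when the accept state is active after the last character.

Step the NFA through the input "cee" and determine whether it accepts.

initial (ε-close {0}): {0,2}
'c' @ 1: {1,2,3,4}
'e' @ 2: {1,2,3,4,5}  [accepting]
'e' @ 3: {1,2,3,4,5}  [accepting]
end set {1,2,3,4,5} — state 5 in

Answer: ACCEPT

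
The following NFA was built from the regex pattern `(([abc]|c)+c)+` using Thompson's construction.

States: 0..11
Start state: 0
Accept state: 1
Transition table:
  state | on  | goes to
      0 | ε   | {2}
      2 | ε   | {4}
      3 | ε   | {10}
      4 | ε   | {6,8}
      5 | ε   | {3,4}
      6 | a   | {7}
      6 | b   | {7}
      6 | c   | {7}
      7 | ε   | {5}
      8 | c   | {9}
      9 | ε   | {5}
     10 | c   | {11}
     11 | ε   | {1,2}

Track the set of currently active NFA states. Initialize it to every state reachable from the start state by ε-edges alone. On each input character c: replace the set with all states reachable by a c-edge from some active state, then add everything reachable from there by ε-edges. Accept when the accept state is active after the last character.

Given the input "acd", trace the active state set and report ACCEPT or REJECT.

initial (ε-close {0}): {0,2,4,6,8}
'a' @ 1: {3,4,5,6,7,8,10}
'c' @ 2: {1,2,3,4,5,6,7,8,9,10,11}  (accept∈set)
'd' @ 3: {}  — state set empty
after full input: {}  (accept=1 not in)

Answer: REJECT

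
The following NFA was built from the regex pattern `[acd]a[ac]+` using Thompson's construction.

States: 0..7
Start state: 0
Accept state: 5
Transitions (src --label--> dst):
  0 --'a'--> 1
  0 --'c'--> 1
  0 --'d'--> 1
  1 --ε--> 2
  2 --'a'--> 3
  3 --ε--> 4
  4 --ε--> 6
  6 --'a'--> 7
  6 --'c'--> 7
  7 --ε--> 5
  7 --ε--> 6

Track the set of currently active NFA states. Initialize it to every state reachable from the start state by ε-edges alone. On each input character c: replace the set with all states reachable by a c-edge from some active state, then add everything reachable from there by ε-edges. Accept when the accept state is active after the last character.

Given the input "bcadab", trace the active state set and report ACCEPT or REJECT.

S₀ = ε-closure({0}) = {0}
'b' @ 1: {}  — no active states
rest 'cadab' ignored (set empty)
after full input: {}  (accept=5 not in)

Answer: REJECT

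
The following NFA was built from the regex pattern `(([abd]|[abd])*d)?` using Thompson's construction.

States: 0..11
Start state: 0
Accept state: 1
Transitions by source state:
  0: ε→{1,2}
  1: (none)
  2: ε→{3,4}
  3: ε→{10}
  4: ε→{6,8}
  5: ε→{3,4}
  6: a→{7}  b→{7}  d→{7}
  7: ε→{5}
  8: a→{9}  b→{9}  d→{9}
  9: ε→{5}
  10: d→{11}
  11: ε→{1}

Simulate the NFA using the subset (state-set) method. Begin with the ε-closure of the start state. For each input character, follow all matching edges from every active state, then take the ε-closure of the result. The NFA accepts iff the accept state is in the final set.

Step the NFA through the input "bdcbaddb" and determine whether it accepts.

start: ε-closure({0}) = {0,1,2,3,4,6,8,10}
'b' @ 1: {3,4,5,6,7,8,9,10}
'd' @ 2: {1,3,4,5,6,7,8,9,10,11}  ✓accept
'c' @ 3: {}  — no active states
rest 'baddb' ignored (set empty)
after full input: {}  (accept=1 not in)

Answer: REJECT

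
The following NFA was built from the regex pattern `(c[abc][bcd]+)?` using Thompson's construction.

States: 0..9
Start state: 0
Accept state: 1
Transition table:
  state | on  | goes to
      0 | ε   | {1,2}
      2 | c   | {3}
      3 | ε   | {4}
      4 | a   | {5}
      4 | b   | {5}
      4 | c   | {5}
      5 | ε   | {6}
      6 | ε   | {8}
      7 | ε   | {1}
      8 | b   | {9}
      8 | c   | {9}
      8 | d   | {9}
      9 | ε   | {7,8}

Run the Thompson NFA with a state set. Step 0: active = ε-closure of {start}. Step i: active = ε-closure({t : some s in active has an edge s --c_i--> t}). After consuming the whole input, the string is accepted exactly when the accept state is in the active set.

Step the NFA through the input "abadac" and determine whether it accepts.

Answer: REJECT

Derivation:
start: ε-closure({0}) = {0,1,2}
'a' @ 1: {}  — state set empty
rest 'badac' ignored (set empty)
after full input: {}  (accept=1 not in)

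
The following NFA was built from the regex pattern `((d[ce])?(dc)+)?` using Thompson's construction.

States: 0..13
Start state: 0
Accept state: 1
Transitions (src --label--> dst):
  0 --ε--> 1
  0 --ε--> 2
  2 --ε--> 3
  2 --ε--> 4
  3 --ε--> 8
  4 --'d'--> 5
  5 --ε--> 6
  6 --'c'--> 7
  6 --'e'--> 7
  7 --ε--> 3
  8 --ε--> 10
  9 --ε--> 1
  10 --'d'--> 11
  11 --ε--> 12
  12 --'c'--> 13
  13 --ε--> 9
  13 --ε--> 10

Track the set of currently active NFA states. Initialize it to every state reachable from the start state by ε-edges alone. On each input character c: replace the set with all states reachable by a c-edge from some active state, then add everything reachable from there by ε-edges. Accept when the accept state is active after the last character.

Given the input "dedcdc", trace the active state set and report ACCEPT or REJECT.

start: ε-closure({0}) = {0,1,2,3,4,8,10}
'd' @ 1: {5,6,11,12}
'e' @ 2: {3,7,8,10}
'd' @ 3: {11,12}
'c' @ 4: {1,9,10,13}  [accepting]
'd' @ 5: {11,12}
'c' @ 6: {1,9,10,13}  [accepting]
after full input: {1,9,10,13}  (accept=1 in)

Answer: ACCEPT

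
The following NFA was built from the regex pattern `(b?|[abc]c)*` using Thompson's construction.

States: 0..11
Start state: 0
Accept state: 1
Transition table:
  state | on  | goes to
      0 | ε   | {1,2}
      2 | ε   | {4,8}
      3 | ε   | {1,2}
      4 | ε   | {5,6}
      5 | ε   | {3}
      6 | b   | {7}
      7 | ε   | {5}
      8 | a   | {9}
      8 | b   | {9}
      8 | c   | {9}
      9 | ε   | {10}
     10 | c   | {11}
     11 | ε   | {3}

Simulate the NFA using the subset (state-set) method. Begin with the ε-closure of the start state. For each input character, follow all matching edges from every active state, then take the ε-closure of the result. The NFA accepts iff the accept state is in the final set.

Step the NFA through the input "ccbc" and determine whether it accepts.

Answer: ACCEPT

Trace:
S₀ = ε-closure({0}) = {0,1,2,3,4,5,6,8}
'c' @ 1: {9,10}
'c' @ 2: {1,2,3,4,5,6,8,11}  (accept∈set)
'b' @ 3: {1,2,3,4,5,6,7,8,9,10}  (accept∈set)
'c' @ 4: {1,2,3,4,5,6,8,9,10,11}  (accept∈set)
end set {1,2,3,4,5,6,8,9,10,11} — state 1 in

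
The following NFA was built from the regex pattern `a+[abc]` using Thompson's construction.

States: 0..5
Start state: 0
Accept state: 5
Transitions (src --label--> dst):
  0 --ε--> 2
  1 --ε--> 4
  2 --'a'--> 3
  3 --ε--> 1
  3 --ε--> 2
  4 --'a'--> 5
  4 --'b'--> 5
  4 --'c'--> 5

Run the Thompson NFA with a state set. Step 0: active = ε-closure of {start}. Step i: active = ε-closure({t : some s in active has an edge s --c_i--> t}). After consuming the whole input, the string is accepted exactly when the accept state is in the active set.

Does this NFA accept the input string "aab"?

initial (ε-close {0}): {0,2}
'a' @ 1: {1,2,3,4}
'a' @ 2: {1,2,3,4,5}  (accept∈set)
'b' @ 3: {5}  (accept∈set)
after full input: {5}  (accept=5 in)

Answer: ACCEPT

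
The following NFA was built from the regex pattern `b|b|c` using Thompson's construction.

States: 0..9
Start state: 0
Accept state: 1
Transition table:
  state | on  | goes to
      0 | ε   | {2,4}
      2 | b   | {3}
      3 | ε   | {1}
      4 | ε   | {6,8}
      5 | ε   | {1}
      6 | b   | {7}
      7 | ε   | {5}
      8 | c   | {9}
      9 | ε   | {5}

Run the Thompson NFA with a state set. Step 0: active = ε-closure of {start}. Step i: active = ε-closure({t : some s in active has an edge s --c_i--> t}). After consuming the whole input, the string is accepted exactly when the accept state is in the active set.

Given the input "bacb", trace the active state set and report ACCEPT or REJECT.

S₀ = ε-closure({0}) = {0,2,4,6,8}
'b' @ 1: {1,3,5,7}  (accept∈set)
'a' @ 2: {}  — no active states
rest 'cb' ignored (set empty)
end set {} — state 1 not in

Answer: REJECT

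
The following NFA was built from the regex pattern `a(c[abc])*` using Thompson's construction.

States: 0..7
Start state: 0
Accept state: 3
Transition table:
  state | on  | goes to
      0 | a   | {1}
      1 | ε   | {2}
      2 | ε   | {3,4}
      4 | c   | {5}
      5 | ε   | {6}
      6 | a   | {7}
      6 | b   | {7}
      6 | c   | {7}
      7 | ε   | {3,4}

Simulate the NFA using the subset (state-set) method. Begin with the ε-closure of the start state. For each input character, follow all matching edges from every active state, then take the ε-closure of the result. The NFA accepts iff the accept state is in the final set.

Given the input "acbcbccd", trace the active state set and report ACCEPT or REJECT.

initial (ε-close {0}): {0}
'a' @ 1: {1,2,3,4}  (accept∈set)
'c' @ 2: {5,6}
'b' @ 3: {3,4,7}  (accept∈set)
'c' @ 4: {5,6}
'b' @ 5: {3,4,7}  (accept∈set)
'c' @ 6: {5,6}
'c' @ 7: {3,4,7}  (accept∈set)
'd' @ 8: {}  — state set empty
final: {}; accept 3 not in set

Answer: REJECT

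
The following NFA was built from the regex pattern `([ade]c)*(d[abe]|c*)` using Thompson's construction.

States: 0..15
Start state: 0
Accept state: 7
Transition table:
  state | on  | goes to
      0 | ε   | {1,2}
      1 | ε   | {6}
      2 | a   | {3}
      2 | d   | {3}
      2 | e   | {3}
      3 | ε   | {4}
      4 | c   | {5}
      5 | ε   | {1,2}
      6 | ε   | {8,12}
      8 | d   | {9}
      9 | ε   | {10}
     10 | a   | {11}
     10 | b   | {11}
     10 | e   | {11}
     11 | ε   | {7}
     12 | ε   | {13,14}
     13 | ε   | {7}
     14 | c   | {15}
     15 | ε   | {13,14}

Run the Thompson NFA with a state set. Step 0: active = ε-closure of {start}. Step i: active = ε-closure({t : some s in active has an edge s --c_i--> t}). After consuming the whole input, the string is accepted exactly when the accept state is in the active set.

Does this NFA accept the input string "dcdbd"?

Answer: REJECT

Derivation:
start: ε-closure({0}) = {0,1,2,6,7,8,12,13,14}
'd' @ 1: {3,4,9,10}
'c' @ 2: {1,2,5,6,7,8,12,13,14}  ✓accept
'd' @ 3: {3,4,9,10}
'b' @ 4: {7,11}  ✓accept
'd' @ 5: {}  — state set empty
after full input: {}  (accept=7 not in)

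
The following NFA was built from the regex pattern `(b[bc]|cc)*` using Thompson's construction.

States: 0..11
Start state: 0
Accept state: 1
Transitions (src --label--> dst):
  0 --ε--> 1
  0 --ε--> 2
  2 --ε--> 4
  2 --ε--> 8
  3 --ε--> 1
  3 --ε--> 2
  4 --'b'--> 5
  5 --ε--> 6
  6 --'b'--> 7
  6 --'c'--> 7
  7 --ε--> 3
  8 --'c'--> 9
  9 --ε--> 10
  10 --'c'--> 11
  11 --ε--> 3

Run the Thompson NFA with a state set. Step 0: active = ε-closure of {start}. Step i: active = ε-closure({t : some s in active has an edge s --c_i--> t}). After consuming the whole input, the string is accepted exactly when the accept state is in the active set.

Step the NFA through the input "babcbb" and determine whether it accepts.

Answer: REJECT

Trace:
start: ε-closure({0}) = {0,1,2,4,8}
'b' @ 1: {5,6}
'a' @ 2: {}  — dead — no transitions
rest 'bcbb' ignored (set empty)
end set {} — state 1 not in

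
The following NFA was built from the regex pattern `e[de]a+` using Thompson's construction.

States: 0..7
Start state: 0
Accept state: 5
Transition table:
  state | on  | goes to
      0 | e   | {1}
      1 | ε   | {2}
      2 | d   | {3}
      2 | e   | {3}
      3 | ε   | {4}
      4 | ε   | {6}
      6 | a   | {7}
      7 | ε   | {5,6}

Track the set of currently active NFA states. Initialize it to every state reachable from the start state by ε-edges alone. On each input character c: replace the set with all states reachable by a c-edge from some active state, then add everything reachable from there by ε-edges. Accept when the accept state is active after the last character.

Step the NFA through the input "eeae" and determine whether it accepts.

initial (ε-close {0}): {0}
'e' @ 1: {1,2}
'e' @ 2: {3,4,6}
'a' @ 3: {5,6,7}  [accepting]
'e' @ 4: {}  — no active states
final: {}; accept 5 not in set

Answer: REJECT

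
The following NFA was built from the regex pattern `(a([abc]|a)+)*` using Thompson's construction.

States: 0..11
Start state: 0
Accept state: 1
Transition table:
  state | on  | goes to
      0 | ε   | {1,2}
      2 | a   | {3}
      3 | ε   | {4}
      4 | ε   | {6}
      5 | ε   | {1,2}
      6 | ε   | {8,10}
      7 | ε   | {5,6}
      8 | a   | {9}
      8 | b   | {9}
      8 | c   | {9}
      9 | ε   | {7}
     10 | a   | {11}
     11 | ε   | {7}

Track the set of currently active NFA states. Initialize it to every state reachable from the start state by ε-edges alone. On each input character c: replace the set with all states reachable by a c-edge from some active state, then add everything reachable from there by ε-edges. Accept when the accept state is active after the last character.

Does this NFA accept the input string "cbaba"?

Answer: REJECT

Derivation:
initial (ε-close {0}): {0,1,2}
'c' @ 1: {}  — state set empty
rest 'baba' ignored (set empty)
final: {}; accept 1 not in set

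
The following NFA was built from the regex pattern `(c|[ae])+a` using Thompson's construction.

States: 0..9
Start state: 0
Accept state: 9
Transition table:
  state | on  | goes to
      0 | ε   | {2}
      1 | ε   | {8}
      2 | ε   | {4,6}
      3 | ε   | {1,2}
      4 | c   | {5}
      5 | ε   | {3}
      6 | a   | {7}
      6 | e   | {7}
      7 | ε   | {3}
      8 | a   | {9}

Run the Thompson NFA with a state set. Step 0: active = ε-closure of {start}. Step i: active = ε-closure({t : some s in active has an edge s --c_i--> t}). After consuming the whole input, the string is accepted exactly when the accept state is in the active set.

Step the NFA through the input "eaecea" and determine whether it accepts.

Answer: ACCEPT

Derivation:
start: ε-closure({0}) = {0,2,4,6}
'e' @ 1: {1,2,3,4,6,7,8}
'a' @ 2: {1,2,3,4,6,7,8,9}  ✓accept
'e' @ 3: {1,2,3,4,6,7,8}
'c' @ 4: {1,2,3,4,5,6,8}
'e' @ 5: {1,2,3,4,6,7,8}
'a' @ 6: {1,2,3,4,6,7,8,9}  ✓accept
final: {1,2,3,4,6,7,8,9}; accept 9 in set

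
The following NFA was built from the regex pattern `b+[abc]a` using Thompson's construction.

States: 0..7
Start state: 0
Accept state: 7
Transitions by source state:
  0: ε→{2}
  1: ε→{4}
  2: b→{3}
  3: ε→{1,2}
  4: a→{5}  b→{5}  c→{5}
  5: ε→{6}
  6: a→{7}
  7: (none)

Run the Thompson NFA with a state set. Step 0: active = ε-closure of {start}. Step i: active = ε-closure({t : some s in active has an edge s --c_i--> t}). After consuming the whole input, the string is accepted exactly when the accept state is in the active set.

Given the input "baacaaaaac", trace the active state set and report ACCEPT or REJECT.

initial (ε-close {0}): {0,2}
'b' @ 1: {1,2,3,4}
'a' @ 2: {5,6}
'a' @ 3: {7}  [accepting]
'c' @ 4: {}  — state set empty
rest 'aaaaac' ignored (set empty)
after full input: {}  (accept=7 not in)

Answer: REJECT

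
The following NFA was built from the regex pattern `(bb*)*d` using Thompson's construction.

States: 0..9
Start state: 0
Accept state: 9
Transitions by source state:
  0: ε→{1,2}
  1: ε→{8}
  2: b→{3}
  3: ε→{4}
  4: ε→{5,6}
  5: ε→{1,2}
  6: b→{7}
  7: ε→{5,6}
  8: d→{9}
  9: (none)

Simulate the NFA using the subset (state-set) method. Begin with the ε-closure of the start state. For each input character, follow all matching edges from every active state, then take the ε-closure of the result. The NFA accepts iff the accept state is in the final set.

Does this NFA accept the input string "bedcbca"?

Answer: REJECT

Steps:
start: ε-closure({0}) = {0,1,2,8}
'b' @ 1: {1,2,3,4,5,6,8}
'e' @ 2: {}  — dead — no transitions
rest 'dcbca' ignored (set empty)
final: {}; accept 9 not in set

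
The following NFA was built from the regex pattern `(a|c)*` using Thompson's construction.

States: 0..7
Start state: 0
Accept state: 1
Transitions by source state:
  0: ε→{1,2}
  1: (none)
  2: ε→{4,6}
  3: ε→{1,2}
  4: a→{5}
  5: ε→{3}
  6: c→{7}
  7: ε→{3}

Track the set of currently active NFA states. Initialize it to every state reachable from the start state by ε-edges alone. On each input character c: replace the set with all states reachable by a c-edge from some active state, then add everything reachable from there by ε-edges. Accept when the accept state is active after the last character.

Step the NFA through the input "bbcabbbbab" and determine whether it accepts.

initial (ε-close {0}): {0,1,2,4,6}
'b' @ 1: {}  — no active states
rest 'bcabbbbab' ignored (set empty)
end set {} — state 1 not in

Answer: REJECT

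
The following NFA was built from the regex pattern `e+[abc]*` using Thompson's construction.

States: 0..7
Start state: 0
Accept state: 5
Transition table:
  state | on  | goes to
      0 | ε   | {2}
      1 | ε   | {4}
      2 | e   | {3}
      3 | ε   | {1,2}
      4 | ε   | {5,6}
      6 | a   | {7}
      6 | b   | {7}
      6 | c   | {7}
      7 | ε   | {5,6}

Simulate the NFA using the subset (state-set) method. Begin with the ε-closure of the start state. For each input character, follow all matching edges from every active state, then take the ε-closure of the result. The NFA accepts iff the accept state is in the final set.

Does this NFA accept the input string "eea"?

start: ε-closure({0}) = {0,2}
'e' @ 1: {1,2,3,4,5,6}  ✓accept
'e' @ 2: {1,2,3,4,5,6}  ✓accept
'a' @ 3: {5,6,7}  ✓accept
end set {5,6,7} — state 5 in

Answer: ACCEPT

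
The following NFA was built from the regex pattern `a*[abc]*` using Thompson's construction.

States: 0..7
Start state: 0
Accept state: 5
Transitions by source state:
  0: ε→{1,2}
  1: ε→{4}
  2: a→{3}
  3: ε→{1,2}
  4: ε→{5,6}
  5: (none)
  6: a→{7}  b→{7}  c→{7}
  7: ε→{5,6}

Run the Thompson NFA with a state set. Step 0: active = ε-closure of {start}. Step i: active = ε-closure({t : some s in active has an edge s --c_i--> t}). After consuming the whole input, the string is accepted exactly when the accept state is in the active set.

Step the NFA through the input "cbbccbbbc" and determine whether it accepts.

initial (ε-close {0}): {0,1,2,4,5,6}
'c' @ 1: {5,6,7}  (accept∈set)
'b' @ 2: {5,6,7}  (accept∈set)
'b' @ 3: {5,6,7}  (accept∈set)
'c' @ 4: {5,6,7}  (accept∈set)
'c' @ 5: {5,6,7}  (accept∈set)
'b' @ 6: {5,6,7}  (accept∈set)
'b' @ 7: {5,6,7}  (accept∈set)
'b' @ 8: {5,6,7}  (accept∈set)
'c' @ 9: {5,6,7}  (accept∈set)
after full input: {5,6,7}  (accept=5 in)

Answer: ACCEPT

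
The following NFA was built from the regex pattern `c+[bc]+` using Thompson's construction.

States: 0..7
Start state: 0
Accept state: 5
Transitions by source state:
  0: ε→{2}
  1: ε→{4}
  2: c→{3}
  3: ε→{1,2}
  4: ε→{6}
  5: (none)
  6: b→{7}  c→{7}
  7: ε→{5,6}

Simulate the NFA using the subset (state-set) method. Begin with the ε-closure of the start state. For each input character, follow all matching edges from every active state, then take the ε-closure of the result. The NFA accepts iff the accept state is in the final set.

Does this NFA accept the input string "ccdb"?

Answer: REJECT

Derivation:
initial (ε-close {0}): {0,2}
'c' @ 1: {1,2,3,4,6}
'c' @ 2: {1,2,3,4,5,6,7}  ✓accept
'd' @ 3: {}  — no active states
rest 'b' ignored (set empty)
end set {} — state 5 not in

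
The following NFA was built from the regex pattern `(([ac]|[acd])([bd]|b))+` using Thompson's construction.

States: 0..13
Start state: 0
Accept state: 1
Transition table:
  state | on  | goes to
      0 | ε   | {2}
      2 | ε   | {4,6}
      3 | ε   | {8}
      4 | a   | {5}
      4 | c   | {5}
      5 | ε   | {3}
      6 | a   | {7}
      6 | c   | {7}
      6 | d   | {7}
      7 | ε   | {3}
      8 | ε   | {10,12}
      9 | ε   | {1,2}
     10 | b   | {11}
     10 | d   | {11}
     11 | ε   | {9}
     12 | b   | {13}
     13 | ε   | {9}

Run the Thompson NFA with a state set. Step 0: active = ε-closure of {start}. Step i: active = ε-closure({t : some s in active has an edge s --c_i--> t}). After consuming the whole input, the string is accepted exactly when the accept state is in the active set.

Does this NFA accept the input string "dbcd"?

Answer: ACCEPT

Derivation:
initial (ε-close {0}): {0,2,4,6}
'd' @ 1: {3,7,8,10,12}
'b' @ 2: {1,2,4,6,9,11,13}  (accept∈set)
'c' @ 3: {3,5,7,8,10,12}
'd' @ 4: {1,2,4,6,9,11}  (accept∈set)
end set {1,2,4,6,9,11} — state 1 in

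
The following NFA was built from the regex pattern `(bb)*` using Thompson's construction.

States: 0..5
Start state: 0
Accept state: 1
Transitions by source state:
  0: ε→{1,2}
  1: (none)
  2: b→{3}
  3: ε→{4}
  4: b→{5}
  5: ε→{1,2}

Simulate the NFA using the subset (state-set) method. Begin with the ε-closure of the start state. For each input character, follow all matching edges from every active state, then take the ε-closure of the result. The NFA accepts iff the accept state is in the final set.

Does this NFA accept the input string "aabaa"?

S₀ = ε-closure({0}) = {0,1,2}
'a' @ 1: {}  — no active states
rest 'abaa' ignored (set empty)
end set {} — state 1 not in

Answer: REJECT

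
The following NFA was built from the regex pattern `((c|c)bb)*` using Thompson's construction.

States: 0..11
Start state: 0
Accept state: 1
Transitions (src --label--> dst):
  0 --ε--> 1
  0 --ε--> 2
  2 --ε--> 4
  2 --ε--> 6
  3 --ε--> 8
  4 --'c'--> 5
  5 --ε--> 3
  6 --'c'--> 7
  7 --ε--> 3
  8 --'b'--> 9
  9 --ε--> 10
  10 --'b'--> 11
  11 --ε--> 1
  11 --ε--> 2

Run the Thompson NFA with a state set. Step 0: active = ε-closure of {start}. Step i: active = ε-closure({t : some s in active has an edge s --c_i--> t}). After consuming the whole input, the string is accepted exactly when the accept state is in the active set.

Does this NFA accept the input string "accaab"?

Answer: REJECT

Trace:
initial (ε-close {0}): {0,1,2,4,6}
'a' @ 1: {}  — state set empty
rest 'ccaab' ignored (set empty)
final: {}; accept 1 not in set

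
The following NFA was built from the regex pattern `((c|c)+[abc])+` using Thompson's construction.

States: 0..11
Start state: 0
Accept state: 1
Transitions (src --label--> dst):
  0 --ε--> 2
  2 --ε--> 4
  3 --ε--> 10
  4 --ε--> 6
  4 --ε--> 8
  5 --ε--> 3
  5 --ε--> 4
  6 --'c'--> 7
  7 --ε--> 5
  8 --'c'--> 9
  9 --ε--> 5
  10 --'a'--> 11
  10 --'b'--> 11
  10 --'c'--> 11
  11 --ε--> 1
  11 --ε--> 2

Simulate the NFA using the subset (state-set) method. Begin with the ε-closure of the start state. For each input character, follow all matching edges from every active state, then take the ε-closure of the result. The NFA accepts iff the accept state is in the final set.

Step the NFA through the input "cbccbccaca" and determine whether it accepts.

S₀ = ε-closure({0}) = {0,2,4,6,8}
'c' @ 1: {3,4,5,6,7,8,9,10}
'b' @ 2: {1,2,4,6,8,11}  ✓accept
'c' @ 3: {3,4,5,6,7,8,9,10}
'c' @ 4: {1,2,3,4,5,6,7,8,9,10,11}  ✓accept
'b' @ 5: {1,2,4,6,8,11}  ✓accept
'c' @ 6: {3,4,5,6,7,8,9,10}
'c' @ 7: {1,2,3,4,5,6,7,8,9,10,11}  ✓accept
'a' @ 8: {1,2,4,6,8,11}  ✓accept
'c' @ 9: {3,4,5,6,7,8,9,10}
'a' @ 10: {1,2,4,6,8,11}  ✓accept
final: {1,2,4,6,8,11}; accept 1 in set

Answer: ACCEPT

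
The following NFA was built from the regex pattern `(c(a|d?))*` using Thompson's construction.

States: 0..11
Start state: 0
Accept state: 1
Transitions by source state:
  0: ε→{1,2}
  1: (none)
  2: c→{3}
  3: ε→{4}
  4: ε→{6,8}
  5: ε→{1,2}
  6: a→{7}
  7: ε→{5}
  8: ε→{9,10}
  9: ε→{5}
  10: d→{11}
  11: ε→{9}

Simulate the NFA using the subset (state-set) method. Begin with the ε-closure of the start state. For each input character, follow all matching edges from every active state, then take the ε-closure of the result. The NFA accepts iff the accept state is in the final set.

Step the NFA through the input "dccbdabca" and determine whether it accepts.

Answer: REJECT

Derivation:
S₀ = ε-closure({0}) = {0,1,2}
'd' @ 1: {}  — state set empty
rest 'ccbdabca' ignored (set empty)
after full input: {}  (accept=1 not in)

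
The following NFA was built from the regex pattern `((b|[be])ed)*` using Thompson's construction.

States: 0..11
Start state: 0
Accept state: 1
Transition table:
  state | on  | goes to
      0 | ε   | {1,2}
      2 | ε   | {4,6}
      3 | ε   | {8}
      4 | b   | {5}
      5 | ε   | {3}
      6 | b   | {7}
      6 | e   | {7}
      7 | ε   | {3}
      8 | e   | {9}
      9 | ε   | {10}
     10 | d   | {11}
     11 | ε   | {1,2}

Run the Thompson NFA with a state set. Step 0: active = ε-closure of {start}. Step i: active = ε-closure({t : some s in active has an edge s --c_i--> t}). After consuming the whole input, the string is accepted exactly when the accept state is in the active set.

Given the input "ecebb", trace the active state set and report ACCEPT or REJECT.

Answer: REJECT

Trace:
start: ε-closure({0}) = {0,1,2,4,6}
'e' @ 1: {3,7,8}
'c' @ 2: {}  — no active states
rest 'ebb' ignored (set empty)
end set {} — state 1 not in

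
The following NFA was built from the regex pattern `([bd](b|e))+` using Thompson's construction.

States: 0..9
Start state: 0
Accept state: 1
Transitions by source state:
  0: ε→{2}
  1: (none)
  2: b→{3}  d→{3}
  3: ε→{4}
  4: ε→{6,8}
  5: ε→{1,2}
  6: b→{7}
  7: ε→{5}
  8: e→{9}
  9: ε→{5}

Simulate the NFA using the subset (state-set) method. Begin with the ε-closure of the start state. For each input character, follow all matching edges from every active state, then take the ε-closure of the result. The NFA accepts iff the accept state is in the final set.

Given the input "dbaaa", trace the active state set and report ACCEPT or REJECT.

start: ε-closure({0}) = {0,2}
'd' @ 1: {3,4,6,8}
'b' @ 2: {1,2,5,7}  (accept∈set)
'a' @ 3: {}  — dead — no transitions
rest 'aa' ignored (set empty)
final: {}; accept 1 not in set

Answer: REJECT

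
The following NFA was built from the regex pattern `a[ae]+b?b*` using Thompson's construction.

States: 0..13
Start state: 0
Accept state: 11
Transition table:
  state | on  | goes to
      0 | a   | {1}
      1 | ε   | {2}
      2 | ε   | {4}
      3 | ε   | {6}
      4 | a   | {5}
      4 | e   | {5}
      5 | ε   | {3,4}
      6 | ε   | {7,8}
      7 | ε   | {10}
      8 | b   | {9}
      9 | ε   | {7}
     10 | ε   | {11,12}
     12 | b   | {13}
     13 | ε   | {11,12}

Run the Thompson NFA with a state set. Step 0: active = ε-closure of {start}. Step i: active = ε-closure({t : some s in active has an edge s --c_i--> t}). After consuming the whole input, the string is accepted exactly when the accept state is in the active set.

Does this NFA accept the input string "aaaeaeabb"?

Answer: ACCEPT

Trace:
S₀ = ε-closure({0}) = {0}
'a' @ 1: {1,2,4}
'a' @ 2: {3,4,5,6,7,8,10,11,12}  (accept∈set)
'a' @ 3: {3,4,5,6,7,8,10,11,12}  (accept∈set)
'e' @ 4: {3,4,5,6,7,8,10,11,12}  (accept∈set)
'a' @ 5: {3,4,5,6,7,8,10,11,12}  (accept∈set)
'e' @ 6: {3,4,5,6,7,8,10,11,12}  (accept∈set)
'a' @ 7: {3,4,5,6,7,8,10,11,12}  (accept∈set)
'b' @ 8: {7,9,10,11,12,13}  (accept∈set)
'b' @ 9: {11,12,13}  (accept∈set)
after full input: {11,12,13}  (accept=11 in)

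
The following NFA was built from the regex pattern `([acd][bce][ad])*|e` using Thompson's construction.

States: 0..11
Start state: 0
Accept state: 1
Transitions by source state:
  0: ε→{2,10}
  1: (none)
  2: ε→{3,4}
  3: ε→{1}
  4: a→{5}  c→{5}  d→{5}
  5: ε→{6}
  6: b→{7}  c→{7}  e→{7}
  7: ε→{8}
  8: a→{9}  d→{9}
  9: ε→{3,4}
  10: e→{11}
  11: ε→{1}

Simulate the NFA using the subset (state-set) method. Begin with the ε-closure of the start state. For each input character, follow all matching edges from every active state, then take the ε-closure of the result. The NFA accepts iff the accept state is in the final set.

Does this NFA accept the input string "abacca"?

Answer: ACCEPT

Steps:
initial (ε-close {0}): {0,1,2,3,4,10}
'a' @ 1: {5,6}
'b' @ 2: {7,8}
'a' @ 3: {1,3,4,9}  ✓accept
'c' @ 4: {5,6}
'c' @ 5: {7,8}
'a' @ 6: {1,3,4,9}  ✓accept
after full input: {1,3,4,9}  (accept=1 in)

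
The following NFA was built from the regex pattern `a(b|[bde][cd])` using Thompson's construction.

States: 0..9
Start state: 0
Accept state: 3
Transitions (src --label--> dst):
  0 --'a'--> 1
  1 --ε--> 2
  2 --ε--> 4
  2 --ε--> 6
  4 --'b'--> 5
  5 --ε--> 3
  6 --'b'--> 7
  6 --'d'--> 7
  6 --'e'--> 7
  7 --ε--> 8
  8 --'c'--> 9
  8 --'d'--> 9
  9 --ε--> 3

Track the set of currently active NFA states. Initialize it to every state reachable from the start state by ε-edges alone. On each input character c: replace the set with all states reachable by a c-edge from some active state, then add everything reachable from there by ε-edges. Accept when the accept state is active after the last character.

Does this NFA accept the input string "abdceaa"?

start: ε-closure({0}) = {0}
'a' @ 1: {1,2,4,6}
'b' @ 2: {3,5,7,8}  (accept∈set)
'd' @ 3: {3,9}  (accept∈set)
'c' @ 4: {}  — no active states
rest 'eaa' ignored (set empty)
end set {} — state 3 not in

Answer: REJECT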